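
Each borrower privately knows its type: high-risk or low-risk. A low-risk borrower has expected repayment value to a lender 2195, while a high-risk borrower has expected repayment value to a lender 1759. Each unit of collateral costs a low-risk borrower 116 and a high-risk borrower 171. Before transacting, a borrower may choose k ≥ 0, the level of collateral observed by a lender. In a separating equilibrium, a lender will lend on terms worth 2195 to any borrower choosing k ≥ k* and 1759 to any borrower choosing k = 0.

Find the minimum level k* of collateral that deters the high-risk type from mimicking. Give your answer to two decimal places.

A high-risk borrower choosing k = 0 receives 1759.
Imitating at k* instead would pay 2195 at cost 171·k*, netting 2195 − 171·k*.
Indifference: 1759 = 2195 − 171·k*, so k* = (2195 − 1759) / 171 ≈ 2.55.
This is the high-risk type's binding incentive-compatibility constraint; any k ≥ 2.55 sustains separation on that side.

2.55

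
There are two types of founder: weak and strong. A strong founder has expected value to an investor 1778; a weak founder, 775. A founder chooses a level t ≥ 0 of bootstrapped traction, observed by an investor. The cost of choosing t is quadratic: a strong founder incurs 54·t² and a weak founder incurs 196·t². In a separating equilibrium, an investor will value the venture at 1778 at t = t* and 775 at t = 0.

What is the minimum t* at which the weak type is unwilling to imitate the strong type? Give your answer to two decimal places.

2.26

The weak type at t = 0 receives 775; imitating at t* yields 1778 − 196·t*².
Indifference: 775 = 1778 − 196·t*², so t*² = (1778 − 775) / 196 ≈ 5.1173.
t* = √5.1173 ≈ 2.26.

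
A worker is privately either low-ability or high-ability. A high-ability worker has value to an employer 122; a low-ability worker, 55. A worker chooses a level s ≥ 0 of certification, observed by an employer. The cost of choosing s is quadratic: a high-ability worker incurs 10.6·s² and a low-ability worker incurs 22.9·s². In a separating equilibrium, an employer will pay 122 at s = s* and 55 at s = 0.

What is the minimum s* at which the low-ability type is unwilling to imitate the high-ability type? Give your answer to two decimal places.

1.71

The low-ability type at s = 0 receives 55; imitating at s* yields 122 − 22.9·s*².
Indifference: 55 = 122 − 22.9·s*², so s*² = (122 − 55) / 22.9 ≈ 2.9258.
s* = √2.9258 ≈ 1.71.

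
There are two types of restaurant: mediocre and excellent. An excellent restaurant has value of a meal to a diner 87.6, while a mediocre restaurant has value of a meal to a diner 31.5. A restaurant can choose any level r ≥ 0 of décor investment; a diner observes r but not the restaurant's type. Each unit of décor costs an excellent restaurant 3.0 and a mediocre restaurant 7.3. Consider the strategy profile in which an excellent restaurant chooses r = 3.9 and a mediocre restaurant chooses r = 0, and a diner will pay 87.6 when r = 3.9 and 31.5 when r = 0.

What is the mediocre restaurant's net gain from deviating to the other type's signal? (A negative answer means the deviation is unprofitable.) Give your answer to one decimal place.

27.6

Playing r = 0 the mediocre restaurant receives 31.5.
Deviating to r = 3.9 brings payment 87.6 at cost 7.3 × 3.9 = 28.47, netting 59.13.
Gain from deviating: 59.13 − 31.5 = 27.63, i.e. 27.6 to one decimal place.
The gain is positive, so the mediocre type's incentive-compatibility constraint is violated — this profile is not a separating equilibrium.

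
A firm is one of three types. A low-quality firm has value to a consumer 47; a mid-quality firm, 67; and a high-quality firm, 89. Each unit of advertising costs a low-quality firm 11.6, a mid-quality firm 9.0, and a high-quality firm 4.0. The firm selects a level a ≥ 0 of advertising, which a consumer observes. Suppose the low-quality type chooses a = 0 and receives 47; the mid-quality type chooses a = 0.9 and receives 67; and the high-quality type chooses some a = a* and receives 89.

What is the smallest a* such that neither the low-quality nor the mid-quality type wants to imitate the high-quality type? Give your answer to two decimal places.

3.62

Mid-quality type (on-path payoff 67 − 9.0×0.9 = 58.9) won't mimic when 58.9 ≥ 89 − 9.0·a*, i.e. a* ≥ 3.34.
Low-quality type (on-path payoff 47) won't mimic when 47 ≥ 89 − 11.6·a*, i.e. a* ≥ 3.62.
Both must hold, so a* = max(3.62, 3.34) = 3.62. The low-quality type's constraint binds.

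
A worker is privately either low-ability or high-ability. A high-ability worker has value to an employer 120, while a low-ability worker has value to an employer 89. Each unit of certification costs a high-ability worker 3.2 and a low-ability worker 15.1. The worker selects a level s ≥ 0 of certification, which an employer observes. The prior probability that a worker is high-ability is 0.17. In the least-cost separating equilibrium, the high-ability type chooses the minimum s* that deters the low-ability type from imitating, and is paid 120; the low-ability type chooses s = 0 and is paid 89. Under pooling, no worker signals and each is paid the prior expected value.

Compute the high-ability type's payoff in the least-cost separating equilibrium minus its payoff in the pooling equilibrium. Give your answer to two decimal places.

Least-cost separating signal: s* solves 89 = 120 − 15.1·s*, so s* = (120 − 89)/15.1 ≈ 2.0530.
High-ability type's separating payoff: 120 − 3.2 × s* = 120 − 3.2 × (120 − 89)/15.1 = 120 − 99.2/15.1 ≈ 113.4305.
Pooling payoff: 0.17 × 120 + 0.83 × 89 = 94.27.
Difference: 113.4305 − 94.27 = 19.1605, i.e. 19.16 to two decimal places.
The high-ability type prefers to separate.

19.16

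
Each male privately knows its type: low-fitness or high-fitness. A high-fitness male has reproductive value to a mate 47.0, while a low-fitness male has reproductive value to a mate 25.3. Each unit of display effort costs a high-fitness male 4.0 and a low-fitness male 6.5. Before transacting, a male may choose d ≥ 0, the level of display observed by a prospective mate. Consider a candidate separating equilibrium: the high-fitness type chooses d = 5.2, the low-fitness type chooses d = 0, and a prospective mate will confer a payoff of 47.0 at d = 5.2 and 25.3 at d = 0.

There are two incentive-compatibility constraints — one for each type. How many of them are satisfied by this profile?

2

Low-fitness type: stay at 0 → 25.3; mimic → 47.0 − 6.5 × 5.2 = 13.2. IC holds (25.3 ≥ 13.2).
High-fitness type: signal → 47.0 − 4.0 × 5.2 = 26.2; deviate to 0 → 25.3. IC holds (26.2 ≥ 25.3).
2 of 2 constraints hold, so this is a separating equilibrium.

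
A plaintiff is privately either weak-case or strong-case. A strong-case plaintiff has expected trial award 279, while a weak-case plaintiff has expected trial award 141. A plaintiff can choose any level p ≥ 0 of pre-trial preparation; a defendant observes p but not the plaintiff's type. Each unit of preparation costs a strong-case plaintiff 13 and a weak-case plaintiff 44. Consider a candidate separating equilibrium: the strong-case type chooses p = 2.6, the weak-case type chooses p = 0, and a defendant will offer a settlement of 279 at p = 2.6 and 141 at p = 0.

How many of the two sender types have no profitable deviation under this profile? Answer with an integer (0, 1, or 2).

Strong-case type: signal → 279 − 13 × 2.6 = 245.2; deviate to 0 → 141. IC holds (245.2 ≥ 141).
Weak-case type: stay at 0 → 141; mimic → 279 − 44 × 2.6 = 164.6. IC fails (141 < 164.6).
1 of 2 constraints hold, so this profile is not an equilibrium.

1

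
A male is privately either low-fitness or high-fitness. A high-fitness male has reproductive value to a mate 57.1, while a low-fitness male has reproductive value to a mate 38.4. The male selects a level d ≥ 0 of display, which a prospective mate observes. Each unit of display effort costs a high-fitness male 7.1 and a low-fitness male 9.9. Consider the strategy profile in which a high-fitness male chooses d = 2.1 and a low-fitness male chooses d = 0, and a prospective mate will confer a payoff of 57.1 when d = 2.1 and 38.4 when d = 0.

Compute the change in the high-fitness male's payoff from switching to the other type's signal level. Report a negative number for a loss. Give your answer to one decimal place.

Playing d = 2.1 the high-fitness male receives 57.1 − 7.1 × 2.1 = 42.19.
Deviating to d = 0 yields 38.4 instead.
Gain from deviating: 38.4 − 42.19 = -3.79, i.e. -3.8 to one decimal place.
The gain is negative, so the high-fitness type's incentive-compatibility constraint is satisfied.

-3.8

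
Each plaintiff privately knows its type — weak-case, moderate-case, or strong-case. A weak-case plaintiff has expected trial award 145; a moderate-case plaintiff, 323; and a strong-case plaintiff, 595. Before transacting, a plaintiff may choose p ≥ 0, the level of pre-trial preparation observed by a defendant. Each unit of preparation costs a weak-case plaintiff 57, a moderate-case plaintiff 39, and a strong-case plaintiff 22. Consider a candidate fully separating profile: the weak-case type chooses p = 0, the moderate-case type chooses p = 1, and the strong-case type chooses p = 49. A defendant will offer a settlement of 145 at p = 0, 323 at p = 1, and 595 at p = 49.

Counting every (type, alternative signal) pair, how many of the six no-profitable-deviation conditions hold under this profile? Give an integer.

3

Moderate-case (own payoff 323 − 39×1 = 284): to p=0 gives 145 → no gain ✓; to p=49 gives 595 − 39×49 = -1316 → no gain ✓.
Weak-case (own payoff 145): to p=1 gives 323 − 57×1 = 266 → profitable ✗; to p=49 gives 595 − 57×49 = -2198 → no gain ✓.
Strong-case (own payoff 595 − 22×49 = -483): to p=0 gives 145 → profitable ✗; to p=1 gives 323 − 22×1 = 301 → profitable ✗.
3 of the 6 constraints hold; not an equilibrium.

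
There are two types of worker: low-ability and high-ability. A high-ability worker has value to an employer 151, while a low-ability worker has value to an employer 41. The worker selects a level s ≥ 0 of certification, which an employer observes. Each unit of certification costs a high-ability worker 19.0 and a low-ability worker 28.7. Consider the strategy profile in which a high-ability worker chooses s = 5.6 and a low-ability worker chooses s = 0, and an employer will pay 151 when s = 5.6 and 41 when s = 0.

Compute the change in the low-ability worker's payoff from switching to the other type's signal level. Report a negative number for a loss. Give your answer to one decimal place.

Playing s = 0 the low-ability worker receives 41.
Deviating to s = 5.6 brings payment 151 at cost 28.7 × 5.6 = 160.72, netting -9.72.
Gain from deviating: -9.72 − 41 = -50.72, i.e. -50.7 to one decimal place.
The gain is negative, so the low-ability type's incentive-compatibility constraint is satisfied.

-50.7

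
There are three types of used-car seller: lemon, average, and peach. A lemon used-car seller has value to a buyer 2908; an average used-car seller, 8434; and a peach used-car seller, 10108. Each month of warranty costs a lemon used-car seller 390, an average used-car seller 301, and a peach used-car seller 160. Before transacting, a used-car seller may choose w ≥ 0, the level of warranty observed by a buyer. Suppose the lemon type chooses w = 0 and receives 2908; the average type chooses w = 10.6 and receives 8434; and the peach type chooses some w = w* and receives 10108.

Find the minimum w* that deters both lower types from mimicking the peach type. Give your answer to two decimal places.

Lemon type (on-path payoff 2908) won't mimic when 2908 ≥ 10108 − 390·w*, i.e. w* ≥ 18.46.
Average type (on-path payoff 8434 − 301×10.6 = 5243.4) won't mimic when 5243.4 ≥ 10108 − 301·w*, i.e. w* ≥ 16.16.
Both must hold, so w* = max(18.46, 16.16) = 18.46. The lemon type's constraint binds.

18.46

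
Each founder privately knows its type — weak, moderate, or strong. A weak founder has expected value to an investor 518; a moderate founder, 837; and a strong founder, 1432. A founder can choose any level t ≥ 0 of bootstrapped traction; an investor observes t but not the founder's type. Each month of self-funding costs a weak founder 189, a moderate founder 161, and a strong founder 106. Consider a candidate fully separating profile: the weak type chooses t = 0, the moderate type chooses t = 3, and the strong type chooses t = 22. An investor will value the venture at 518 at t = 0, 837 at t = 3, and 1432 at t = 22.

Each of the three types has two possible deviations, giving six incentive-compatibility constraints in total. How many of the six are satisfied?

3

Moderate (own payoff 837 − 161×3 = 354): to t=0 gives 518 → profitable ✗; to t=22 gives 1432 − 161×22 = -2110 → no gain ✓.
Weak (own payoff 518): to t=3 gives 837 − 189×3 = 270 → no gain ✓; to t=22 gives 1432 − 189×22 = -2726 → no gain ✓.
Strong (own payoff 1432 − 106×22 = -900): to t=0 gives 518 → profitable ✗; to t=3 gives 837 − 106×3 = 519 → profitable ✗.
3 of the 6 constraints hold; not an equilibrium.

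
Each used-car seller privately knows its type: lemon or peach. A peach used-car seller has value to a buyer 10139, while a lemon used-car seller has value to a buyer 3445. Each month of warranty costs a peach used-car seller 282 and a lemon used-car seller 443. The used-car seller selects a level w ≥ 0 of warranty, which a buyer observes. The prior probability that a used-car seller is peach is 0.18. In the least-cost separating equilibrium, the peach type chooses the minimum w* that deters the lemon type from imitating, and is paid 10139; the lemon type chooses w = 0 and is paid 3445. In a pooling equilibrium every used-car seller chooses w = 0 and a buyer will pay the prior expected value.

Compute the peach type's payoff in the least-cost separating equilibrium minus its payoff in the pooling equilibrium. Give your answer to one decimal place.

1227.9

Least-cost separating signal: w* solves 3445 = 10139 − 443·w*, so w* = (10139 − 3445)/443 ≈ 15.1106.
Peach type's separating payoff: 10139 − 282 × w* = 10139 − 282 × (10139 − 3445)/443 = 10139 − 1887708/443 ≈ 5877.808.
Pooling payoff: 0.18 × 10139 + 0.82 × 3445 = 4649.92.
Difference: 5877.808 − 4649.92 = 1227.888, i.e. 1227.9 to one decimal place.
The peach type prefers to separate.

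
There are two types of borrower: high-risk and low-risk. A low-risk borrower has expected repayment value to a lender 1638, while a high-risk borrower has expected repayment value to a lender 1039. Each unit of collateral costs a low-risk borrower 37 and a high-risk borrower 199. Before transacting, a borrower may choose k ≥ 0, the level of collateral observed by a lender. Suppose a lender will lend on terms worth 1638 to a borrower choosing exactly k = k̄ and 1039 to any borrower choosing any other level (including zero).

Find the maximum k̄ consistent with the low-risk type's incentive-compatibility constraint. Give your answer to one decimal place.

Choosing k̄ yields the low-risk type 1638 − 37·k̄; choosing zero yields 1039.
The low-risk type is indifferent at 1638 − 37·k̄ = 1039, i.e. k̄ = (1638 − 1039) / 37 ≈ 16.2.
For any k̄ above 16.2 the low-risk type would rather pool at zero, so separation collapses.

16.2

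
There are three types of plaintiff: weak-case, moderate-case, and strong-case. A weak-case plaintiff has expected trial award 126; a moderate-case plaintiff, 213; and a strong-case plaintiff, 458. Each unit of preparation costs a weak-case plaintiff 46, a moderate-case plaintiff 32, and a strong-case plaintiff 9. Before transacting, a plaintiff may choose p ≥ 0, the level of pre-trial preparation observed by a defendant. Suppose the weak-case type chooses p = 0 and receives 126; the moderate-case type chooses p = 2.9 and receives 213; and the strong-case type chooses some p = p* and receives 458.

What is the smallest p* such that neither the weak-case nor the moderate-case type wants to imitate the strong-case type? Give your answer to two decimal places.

10.56

Moderate-case type (on-path payoff 213 − 32×2.9 = 120.2) won't mimic when 120.2 ≥ 458 − 32·p*, i.e. p* ≥ 10.56.
Weak-case type (on-path payoff 126) won't mimic when 126 ≥ 458 − 46·p*, i.e. p* ≥ 7.22.
Both must hold, so p* = max(7.22, 10.56) = 10.56. The moderate-case type's constraint binds.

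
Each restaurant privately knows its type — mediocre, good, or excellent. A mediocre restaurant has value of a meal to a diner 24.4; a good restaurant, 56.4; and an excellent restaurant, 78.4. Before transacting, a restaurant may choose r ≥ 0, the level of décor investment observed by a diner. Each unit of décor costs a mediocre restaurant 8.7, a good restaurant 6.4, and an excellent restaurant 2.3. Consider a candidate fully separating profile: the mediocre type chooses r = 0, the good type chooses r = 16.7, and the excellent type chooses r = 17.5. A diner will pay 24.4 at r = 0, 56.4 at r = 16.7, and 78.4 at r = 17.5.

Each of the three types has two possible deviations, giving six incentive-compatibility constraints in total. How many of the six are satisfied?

4

Excellent (own payoff 78.4 − 2.3×17.5 = 38.15): to r=0 gives 24.4 → no gain ✓; to r=16.7 gives 56.4 − 2.3×16.7 = 17.99 → no gain ✓.
Good (own payoff 56.4 − 6.4×16.7 = -50.48): to r=0 gives 24.4 → profitable ✗; to r=17.5 gives 78.4 − 6.4×17.5 = -33.6 → profitable ✗.
Mediocre (own payoff 24.4): to r=16.7 gives 56.4 − 8.7×16.7 = -88.89 → no gain ✓; to r=17.5 gives 78.4 − 8.7×17.5 = -73.85 → no gain ✓.
4 of the 6 constraints hold; not an equilibrium.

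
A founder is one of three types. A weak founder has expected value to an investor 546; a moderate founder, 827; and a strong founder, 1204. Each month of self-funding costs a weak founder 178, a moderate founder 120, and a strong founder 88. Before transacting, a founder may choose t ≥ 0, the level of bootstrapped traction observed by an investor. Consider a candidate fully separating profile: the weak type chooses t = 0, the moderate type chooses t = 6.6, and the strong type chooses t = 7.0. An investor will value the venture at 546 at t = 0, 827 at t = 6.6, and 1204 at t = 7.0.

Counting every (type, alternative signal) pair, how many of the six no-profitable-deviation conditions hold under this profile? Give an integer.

Weak (own payoff 546): to t=6.6 gives 827 − 178×6.6 = -347.8 → no gain ✓; to t=7.0 gives 1204 − 178×7.0 = -42 → no gain ✓.
Strong (own payoff 1204 − 88×7.0 = 588): to t=0 gives 546 → no gain ✓; to t=6.6 gives 827 − 88×6.6 = 246.2 → no gain ✓.
Moderate (own payoff 827 − 120×6.6 = 35): to t=0 gives 546 → profitable ✗; to t=7.0 gives 1204 − 120×7.0 = 364 → profitable ✗.
4 of the 6 constraints hold; not an equilibrium.

4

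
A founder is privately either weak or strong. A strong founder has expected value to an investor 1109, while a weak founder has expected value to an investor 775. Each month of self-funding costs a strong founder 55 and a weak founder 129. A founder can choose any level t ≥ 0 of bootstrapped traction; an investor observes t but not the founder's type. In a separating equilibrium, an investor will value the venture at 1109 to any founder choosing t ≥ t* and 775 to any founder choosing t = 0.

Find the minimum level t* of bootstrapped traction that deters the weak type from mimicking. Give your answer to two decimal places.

2.59

A weak founder choosing t = 0 receives 775.
Imitating at t* instead would pay 1109 at cost 129·t*, netting 1109 − 129·t*.
Indifference: 775 = 1109 − 129·t*, so t* = (1109 − 775) / 129 ≈ 2.59.
At t* the weak type's incentive constraint just binds; the strong type strictly prefers t* since its per-unit cost is lower.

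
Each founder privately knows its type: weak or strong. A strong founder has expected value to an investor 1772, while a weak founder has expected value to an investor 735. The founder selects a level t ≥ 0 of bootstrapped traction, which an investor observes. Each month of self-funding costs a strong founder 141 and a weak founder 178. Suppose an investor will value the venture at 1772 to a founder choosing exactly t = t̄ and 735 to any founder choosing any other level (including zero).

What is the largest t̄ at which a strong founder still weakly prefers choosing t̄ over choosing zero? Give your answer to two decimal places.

7.35

Choosing t̄ yields the strong type 1772 − 141·t̄; choosing zero yields 735.
The strong type is indifferent at 1772 − 141·t̄ = 735, i.e. t̄ = (1772 − 735) / 141 ≈ 7.35.
For any t̄ above 7.35 the strong type would rather pool at zero, so separation collapses.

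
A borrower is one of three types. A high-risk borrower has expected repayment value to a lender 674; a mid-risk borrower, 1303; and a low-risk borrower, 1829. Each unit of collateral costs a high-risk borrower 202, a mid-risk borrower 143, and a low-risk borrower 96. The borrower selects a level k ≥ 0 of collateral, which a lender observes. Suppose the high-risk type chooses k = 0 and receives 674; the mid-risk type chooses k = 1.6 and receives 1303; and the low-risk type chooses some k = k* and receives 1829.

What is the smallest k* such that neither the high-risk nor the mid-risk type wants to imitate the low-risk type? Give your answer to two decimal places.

5.72

High-risk type (on-path payoff 674) won't mimic when 674 ≥ 1829 − 202·k*, i.e. k* ≥ 5.72.
Mid-risk type (on-path payoff 1303 − 143×1.6 = 1074.2) won't mimic when 1074.2 ≥ 1829 − 143·k*, i.e. k* ≥ 5.28.
Both must hold, so k* = max(5.72, 5.28) = 5.72. The high-risk type's constraint binds.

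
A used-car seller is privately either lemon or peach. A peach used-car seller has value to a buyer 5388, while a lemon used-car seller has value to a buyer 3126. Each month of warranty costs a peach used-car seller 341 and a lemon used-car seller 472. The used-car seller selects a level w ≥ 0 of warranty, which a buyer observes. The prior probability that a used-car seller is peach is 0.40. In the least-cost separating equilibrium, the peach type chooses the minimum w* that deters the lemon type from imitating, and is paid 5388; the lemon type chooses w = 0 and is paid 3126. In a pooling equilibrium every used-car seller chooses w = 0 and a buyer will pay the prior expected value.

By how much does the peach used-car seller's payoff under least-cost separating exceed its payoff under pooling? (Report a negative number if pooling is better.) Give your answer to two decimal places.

-277.00

Least-cost separating signal: w* solves 3126 = 5388 − 472·w*, so w* = (5388 − 3126)/472 ≈ 4.7924.
Peach type's separating payoff: 5388 − 341 × w* = 5388 − 341 × (5388 − 3126)/472 = 5388 − 771342/472 ≈ 3753.8008.
Pooling payoff: 0.40 × 5388 + 0.60 × 3126 = 4030.8.
Difference: 3753.8008 − 4030.8 = -276.9992, i.e. -277.00 to two decimal places.
The peach type would prefer the pooling outcome.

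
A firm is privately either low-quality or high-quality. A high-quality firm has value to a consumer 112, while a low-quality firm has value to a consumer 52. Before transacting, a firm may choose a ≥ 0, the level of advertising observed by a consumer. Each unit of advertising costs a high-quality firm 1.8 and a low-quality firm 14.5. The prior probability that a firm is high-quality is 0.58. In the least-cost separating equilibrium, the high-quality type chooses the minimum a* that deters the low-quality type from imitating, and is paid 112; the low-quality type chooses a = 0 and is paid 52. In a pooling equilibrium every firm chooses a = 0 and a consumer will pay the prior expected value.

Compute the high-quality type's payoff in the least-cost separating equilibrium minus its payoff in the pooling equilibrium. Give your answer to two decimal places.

17.75

Least-cost separating signal: a* solves 52 = 112 − 14.5·a*, so a* = (112 − 52)/14.5 ≈ 4.1379.
High-quality type's separating payoff: 112 − 1.8 × a* = 112 − 1.8 × (112 − 52)/14.5 = 112 − 108/14.5 ≈ 104.5517.
Pooling payoff: 0.58 × 112 + 0.42 × 52 = 86.8.
Difference: 104.5517 − 86.8 = 17.7517, i.e. 17.75 to two decimal places.
The high-quality type prefers to separate.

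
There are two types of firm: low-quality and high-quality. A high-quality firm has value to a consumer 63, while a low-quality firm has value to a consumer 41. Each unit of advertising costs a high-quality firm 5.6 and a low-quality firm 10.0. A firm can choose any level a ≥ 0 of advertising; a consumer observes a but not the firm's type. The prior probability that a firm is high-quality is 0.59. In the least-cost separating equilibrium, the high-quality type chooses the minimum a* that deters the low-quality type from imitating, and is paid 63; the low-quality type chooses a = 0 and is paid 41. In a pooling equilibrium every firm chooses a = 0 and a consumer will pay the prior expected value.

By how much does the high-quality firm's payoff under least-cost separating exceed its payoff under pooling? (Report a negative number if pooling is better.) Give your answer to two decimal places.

-3.30

Least-cost separating signal: a* solves 41 = 63 − 10.0·a*, so a* = (63 − 41)/10.0 = 2.2.
High-quality type's separating payoff: 63 − 5.6 × a* = 63 − 5.6 × (63 − 41)/10.0 = 63 − 123.2/10.0 = 50.68.
Pooling payoff: 0.59 × 63 + 0.41 × 41 = 53.98.
Difference: 50.68 − 53.98 = -3.30.
The high-quality type would prefer the pooling outcome.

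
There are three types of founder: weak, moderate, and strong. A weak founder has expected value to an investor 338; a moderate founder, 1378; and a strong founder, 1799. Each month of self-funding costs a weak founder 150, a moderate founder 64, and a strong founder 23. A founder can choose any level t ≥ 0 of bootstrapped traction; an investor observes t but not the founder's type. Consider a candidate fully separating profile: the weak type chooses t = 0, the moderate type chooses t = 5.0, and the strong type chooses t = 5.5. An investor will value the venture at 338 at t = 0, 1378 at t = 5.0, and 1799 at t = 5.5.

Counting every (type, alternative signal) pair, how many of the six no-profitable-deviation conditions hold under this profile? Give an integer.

3

Strong (own payoff 1799 − 23×5.5 = 1672.5): to t=0 gives 338 → no gain ✓; to t=5.0 gives 1378 − 23×5.0 = 1263 → no gain ✓.
Moderate (own payoff 1378 − 64×5.0 = 1058): to t=0 gives 338 → no gain ✓; to t=5.5 gives 1799 − 64×5.5 = 1447 → profitable ✗.
Weak (own payoff 338): to t=5.0 gives 1378 − 150×5.0 = 628 → profitable ✗; to t=5.5 gives 1799 − 150×5.5 = 974 → profitable ✗.
3 of the 6 constraints hold; not an equilibrium.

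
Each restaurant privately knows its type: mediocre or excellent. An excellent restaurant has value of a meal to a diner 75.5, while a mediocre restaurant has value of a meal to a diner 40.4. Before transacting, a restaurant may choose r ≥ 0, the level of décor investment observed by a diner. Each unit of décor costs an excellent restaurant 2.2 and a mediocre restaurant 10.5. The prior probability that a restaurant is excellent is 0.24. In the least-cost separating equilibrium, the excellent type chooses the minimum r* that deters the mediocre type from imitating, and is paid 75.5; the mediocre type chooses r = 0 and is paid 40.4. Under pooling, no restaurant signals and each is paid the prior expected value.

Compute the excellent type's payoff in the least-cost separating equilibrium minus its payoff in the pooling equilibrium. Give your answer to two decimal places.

19.32

Least-cost separating signal: r* solves 40.4 = 75.5 − 10.5·r*, so r* = (75.5 − 40.4)/10.5 ≈ 3.3429.
Excellent type's separating payoff: 75.5 − 2.2 × r* = 75.5 − 2.2 × (75.5 − 40.4)/10.5 = 75.5 − 77.22/10.5 ≈ 68.1457.
Pooling payoff: 0.24 × 75.5 + 0.76 × 40.4 = 48.824.
Difference: 68.1457 − 48.824 = 19.3217, i.e. 19.32 to two decimal places.
The excellent type prefers to separate.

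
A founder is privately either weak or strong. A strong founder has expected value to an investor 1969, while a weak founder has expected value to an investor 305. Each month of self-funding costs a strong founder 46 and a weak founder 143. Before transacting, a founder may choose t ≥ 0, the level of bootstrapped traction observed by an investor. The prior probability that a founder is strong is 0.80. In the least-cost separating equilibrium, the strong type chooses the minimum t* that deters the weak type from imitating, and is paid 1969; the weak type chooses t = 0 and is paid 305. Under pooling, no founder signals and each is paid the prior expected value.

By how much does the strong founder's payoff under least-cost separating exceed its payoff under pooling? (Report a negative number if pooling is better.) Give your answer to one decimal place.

Least-cost separating signal: t* solves 305 = 1969 − 143·t*, so t* = (1969 − 305)/143 ≈ 11.6364.
Strong type's separating payoff: 1969 − 46 × t* = 1969 − 46 × (1969 − 305)/143 = 1969 − 76544/143 ≈ 1433.727.
Pooling payoff: 0.80 × 1969 + 0.20 × 305 = 1636.2.
Difference: 1433.727 − 1636.2 = -202.473, i.e. -202.5 to one decimal place.
The strong type would prefer the pooling outcome.

-202.5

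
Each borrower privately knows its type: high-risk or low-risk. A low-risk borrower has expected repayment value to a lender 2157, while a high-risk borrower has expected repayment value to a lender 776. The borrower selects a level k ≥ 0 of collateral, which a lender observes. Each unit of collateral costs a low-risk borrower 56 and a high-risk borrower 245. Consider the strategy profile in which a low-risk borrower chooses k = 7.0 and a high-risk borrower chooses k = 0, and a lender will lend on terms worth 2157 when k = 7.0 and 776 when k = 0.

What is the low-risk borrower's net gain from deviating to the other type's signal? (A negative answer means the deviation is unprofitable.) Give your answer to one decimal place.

-989.0

Playing k = 7.0 the low-risk borrower receives 2157 − 56 × 7.0 = 1765.
Deviating to k = 0 yields 776 instead.
Gain from deviating: 776 − 1765 = -989.0.
The gain is negative, so the low-risk type's incentive-compatibility constraint is satisfied.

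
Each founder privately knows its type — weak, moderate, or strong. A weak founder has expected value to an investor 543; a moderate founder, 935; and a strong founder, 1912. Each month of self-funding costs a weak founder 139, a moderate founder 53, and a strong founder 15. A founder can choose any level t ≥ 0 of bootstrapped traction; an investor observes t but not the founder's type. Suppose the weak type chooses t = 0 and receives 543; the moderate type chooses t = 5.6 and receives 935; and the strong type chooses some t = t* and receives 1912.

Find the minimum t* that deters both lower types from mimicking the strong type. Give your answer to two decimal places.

Weak type (on-path payoff 543) won't mimic when 543 ≥ 1912 − 139·t*, i.e. t* ≥ 9.85.
Moderate type (on-path payoff 935 − 53×5.6 = 638.2) won't mimic when 638.2 ≥ 1912 − 53·t*, i.e. t* ≥ 24.03.
Both must hold, so t* = max(9.85, 24.03) = 24.03. The moderate type's constraint binds.

24.03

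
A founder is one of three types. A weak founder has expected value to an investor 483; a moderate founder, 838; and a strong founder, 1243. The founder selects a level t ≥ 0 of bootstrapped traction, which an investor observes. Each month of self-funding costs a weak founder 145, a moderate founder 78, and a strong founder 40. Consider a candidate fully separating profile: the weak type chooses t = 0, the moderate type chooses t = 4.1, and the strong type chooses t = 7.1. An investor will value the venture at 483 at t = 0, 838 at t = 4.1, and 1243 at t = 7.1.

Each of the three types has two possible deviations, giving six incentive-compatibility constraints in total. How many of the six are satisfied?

Strong (own payoff 1243 − 40×7.1 = 959): to t=0 gives 483 → no gain ✓; to t=4.1 gives 838 − 40×4.1 = 674 → no gain ✓.
Weak (own payoff 483): to t=4.1 gives 838 − 145×4.1 = 243.5 → no gain ✓; to t=7.1 gives 1243 − 145×7.1 = 213.5 → no gain ✓.
Moderate (own payoff 838 − 78×4.1 = 518.2): to t=0 gives 483 → no gain ✓; to t=7.1 gives 1243 − 78×7.1 = 689.2 → profitable ✗.
5 of the 6 constraints hold; not an equilibrium.

5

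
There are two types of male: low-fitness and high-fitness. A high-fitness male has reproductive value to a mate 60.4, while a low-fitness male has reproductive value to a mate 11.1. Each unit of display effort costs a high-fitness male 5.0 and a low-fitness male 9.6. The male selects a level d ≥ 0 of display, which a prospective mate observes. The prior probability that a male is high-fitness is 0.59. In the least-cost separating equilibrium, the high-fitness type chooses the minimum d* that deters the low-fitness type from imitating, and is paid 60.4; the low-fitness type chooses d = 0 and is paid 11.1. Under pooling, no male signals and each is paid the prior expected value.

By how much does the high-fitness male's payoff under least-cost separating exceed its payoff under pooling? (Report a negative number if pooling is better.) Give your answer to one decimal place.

-5.5

Least-cost separating signal: d* solves 11.1 = 60.4 − 9.6·d*, so d* = (60.4 − 11.1)/9.6 ≈ 5.1354.
High-fitness type's separating payoff: 60.4 − 5.0 × d* = 60.4 − 5.0 × (60.4 − 11.1)/9.6 = 60.4 − 246.5/9.6 ≈ 34.723.
Pooling payoff: 0.59 × 60.4 + 0.41 × 11.1 = 40.187.
Difference: 34.723 − 40.187 = -5.464, i.e. -5.5 to one decimal place.
The high-fitness type would prefer the pooling outcome.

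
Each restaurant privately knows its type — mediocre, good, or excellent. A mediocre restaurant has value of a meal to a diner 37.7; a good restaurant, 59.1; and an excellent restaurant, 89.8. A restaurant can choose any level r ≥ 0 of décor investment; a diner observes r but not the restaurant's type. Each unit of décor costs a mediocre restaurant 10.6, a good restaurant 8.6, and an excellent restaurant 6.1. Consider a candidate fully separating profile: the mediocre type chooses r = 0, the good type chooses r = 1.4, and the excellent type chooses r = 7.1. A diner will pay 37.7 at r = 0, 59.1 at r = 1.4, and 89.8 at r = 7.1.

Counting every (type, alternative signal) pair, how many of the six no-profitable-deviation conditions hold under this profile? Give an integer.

4

Good (own payoff 59.1 − 8.6×1.4 = 47.06): to r=0 gives 37.7 → no gain ✓; to r=7.1 gives 89.8 − 8.6×7.1 = 28.74 → no gain ✓.
Excellent (own payoff 89.8 − 6.1×7.1 = 46.49): to r=0 gives 37.7 → no gain ✓; to r=1.4 gives 59.1 − 6.1×1.4 = 50.56 → profitable ✗.
Mediocre (own payoff 37.7): to r=1.4 gives 59.1 − 10.6×1.4 = 44.26 → profitable ✗; to r=7.1 gives 89.8 − 10.6×7.1 = 14.54 → no gain ✓.
4 of the 6 constraints hold; not an equilibrium.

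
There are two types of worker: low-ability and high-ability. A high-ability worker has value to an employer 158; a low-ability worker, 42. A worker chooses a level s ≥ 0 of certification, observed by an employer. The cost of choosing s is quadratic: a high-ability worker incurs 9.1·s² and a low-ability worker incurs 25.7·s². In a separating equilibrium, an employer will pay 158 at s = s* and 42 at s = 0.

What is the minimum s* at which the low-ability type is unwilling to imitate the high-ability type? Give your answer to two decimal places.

2.12

The low-ability type at s = 0 receives 42; imitating at s* yields 158 − 25.7·s*².
Indifference: 42 = 158 − 25.7·s*², so s*² = (158 − 42) / 25.7 ≈ 4.5136.
s* = √4.5136 ≈ 2.12.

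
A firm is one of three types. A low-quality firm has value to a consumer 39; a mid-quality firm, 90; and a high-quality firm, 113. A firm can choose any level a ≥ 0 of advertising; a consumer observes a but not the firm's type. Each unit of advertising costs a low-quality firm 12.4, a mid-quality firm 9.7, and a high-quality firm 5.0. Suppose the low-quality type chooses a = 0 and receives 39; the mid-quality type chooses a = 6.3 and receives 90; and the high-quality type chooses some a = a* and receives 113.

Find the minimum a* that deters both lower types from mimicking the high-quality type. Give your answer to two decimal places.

8.67

Mid-quality type (on-path payoff 90 − 9.7×6.3 = 28.89) won't mimic when 28.89 ≥ 113 − 9.7·a*, i.e. a* ≥ 8.67.
Low-quality type (on-path payoff 39) won't mimic when 39 ≥ 113 − 12.4·a*, i.e. a* ≥ 5.97.
Both must hold, so a* = max(5.97, 8.67) = 8.67. The mid-quality type's constraint binds.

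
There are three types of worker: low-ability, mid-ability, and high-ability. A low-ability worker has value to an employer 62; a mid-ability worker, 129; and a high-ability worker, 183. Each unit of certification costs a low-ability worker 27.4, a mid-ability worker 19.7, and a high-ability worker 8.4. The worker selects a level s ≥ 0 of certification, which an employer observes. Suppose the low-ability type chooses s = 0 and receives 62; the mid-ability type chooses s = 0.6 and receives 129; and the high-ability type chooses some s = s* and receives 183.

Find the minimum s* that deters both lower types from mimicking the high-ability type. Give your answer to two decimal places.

4.42

Low-ability type (on-path payoff 62) won't mimic when 62 ≥ 183 − 27.4·s*, i.e. s* ≥ 4.42.
Mid-ability type (on-path payoff 129 − 19.7×0.6 = 117.18) won't mimic when 117.18 ≥ 183 − 19.7·s*, i.e. s* ≥ 3.34.
Both must hold, so s* = max(4.42, 3.34) = 4.42. The low-ability type's constraint binds.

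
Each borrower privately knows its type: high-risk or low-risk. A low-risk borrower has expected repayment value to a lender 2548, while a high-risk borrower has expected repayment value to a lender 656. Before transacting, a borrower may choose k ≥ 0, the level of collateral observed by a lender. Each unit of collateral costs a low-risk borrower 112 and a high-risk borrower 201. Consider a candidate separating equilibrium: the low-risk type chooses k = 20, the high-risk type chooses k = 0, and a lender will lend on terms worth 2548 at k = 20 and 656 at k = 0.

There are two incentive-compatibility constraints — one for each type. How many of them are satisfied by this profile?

Low-risk type: signal → 2548 − 112 × 20 = 308; deviate to 0 → 656. IC fails (308 < 656).
High-risk type: stay at 0 → 656; mimic → 2548 − 201 × 20 = -1472. IC holds (656 ≥ -1472).
1 of 2 constraints hold, so this profile is not an equilibrium.

1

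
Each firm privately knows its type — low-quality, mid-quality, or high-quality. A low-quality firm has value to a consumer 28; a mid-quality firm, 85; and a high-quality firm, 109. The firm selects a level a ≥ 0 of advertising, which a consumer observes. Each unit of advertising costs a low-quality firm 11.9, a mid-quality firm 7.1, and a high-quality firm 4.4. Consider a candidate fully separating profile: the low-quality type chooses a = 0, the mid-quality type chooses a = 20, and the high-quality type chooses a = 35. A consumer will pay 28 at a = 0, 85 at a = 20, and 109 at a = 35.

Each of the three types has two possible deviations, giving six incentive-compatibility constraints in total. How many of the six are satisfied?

3

Mid-quality (own payoff 85 − 7.1×20 = -57): to a=0 gives 28 → profitable ✗; to a=35 gives 109 − 7.1×35 = -139.5 → no gain ✓.
Low-quality (own payoff 28): to a=20 gives 85 − 11.9×20 = -153 → no gain ✓; to a=35 gives 109 − 11.9×35 = -307.5 → no gain ✓.
High-quality (own payoff 109 − 4.4×35 = -45): to a=0 gives 28 → profitable ✗; to a=20 gives 85 − 4.4×20 = -3 → profitable ✗.
3 of the 6 constraints hold; not an equilibrium.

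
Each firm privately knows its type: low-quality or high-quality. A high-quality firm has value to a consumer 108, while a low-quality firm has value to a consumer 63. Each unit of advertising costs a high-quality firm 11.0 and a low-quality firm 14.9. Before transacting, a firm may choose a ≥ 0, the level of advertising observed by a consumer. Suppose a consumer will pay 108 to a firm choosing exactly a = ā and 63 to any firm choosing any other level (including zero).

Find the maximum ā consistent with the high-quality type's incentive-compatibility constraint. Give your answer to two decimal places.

Choosing ā yields the high-quality type 108 − 11.0·ā; choosing zero yields 63.
The high-quality type is indifferent at 108 − 11.0·ā = 63, i.e. ā = (108 − 63) / 11.0 ≈ 4.09.
For any ā above 4.09 the high-quality type would rather pool at zero, so separation collapses.

4.09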